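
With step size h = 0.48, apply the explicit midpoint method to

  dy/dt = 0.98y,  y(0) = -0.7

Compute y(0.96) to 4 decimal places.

-1.7498

Midpoint: k1 = f(t_n, y_n); k2 = f(t_n + h/2, y_n + (h/2)·k1); y_{n+1} = y_n + h·k2.
t=0.000000, y=-0.700000:
  k1 = f(0.000000, -0.700000) = -0.686000
  k2 = f(0.240000, -0.864640) = -0.847347
  y ← -0.700000 + 0.48·(-0.847347) = -1.106727
t=0.480000, y=-1.106727:
  k1 = f(0.480000, -1.106727) = -1.084592
  k2 = f(0.720000, -1.367029) = -1.339688
  y ← -1.106727 + 0.48·(-1.339688) = -1.749777
y(0.96) ≈ -1.7498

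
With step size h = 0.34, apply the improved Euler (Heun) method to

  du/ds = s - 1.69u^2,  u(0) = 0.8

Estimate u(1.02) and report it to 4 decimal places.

Heun: k1 = f(s_n, u_n); k2 = f(s_n + h, u_n + h·k1); u_{n+1} = u_n + (h/2)·(k1 + k2).
s=0.000000, u=0.800000:
  k1 = f(0.000000, 0.800000) = -1.081600
  k2 = f(0.340000, 0.432256) = 0.024232
  u ← 0.800000 + (0.34/2)·(-1.081600 + 0.024232) = 0.620247
s=0.340000, u=0.620247:
  k1 = f(0.340000, 0.620247) = -0.310154
  k2 = f(0.680000, 0.514795) = 0.232127
  u ← 0.620247 + (0.34/2)·(-0.310154 + 0.232127) = 0.606983
s=0.680000, u=0.606983:
  k1 = f(0.680000, 0.606983) = 0.057357
  k2 = f(1.020000, 0.626484) = 0.356705
  u ← 0.606983 + (0.34/2)·(0.057357 + 0.356705) = 0.677373
u(1.02) ≈ 0.6774

0.6774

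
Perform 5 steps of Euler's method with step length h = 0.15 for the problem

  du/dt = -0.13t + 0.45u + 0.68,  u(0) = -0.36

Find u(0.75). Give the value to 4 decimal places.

Euler: u_{n+1} = u_n + h·f(t_n, u_n).
t=0.000000, u=-0.360000: f=0.518000 → u ← -0.360000 + 0.15·0.518000 = -0.282300
t=0.150000, u=-0.282300: f=0.533465 → u ← -0.282300 + 0.15·0.533465 = -0.202280
t=0.300000, u=-0.202280: f=0.549974 → u ← -0.202280 + 0.15·0.549974 = -0.119784
t=0.450000, u=-0.119784: f=0.567597 → u ← -0.119784 + 0.15·0.567597 = -0.034645
t=0.600000, u=-0.034645: f=0.586410 → u ← -0.034645 + 0.15·0.586410 = 0.053317
u(0.75) ≈ 0.0533

0.0533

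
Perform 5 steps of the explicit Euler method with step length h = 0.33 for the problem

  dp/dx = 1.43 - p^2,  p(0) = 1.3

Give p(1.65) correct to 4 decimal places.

1.1959

Euler: p_{n+1} = p_n + h·f(x_n, p_n).
x=0.000000, p=1.300000: f=-0.260000 → p ← 1.300000 + 0.33·(-0.260000) = 1.214200
x=0.330000, p=1.214200: f=-0.044282 → p ← 1.214200 + 0.33·(-0.044282) = 1.199587
x=0.660000, p=1.199587: f=-0.009009 → p ← 1.199587 + 0.33·(-0.009009) = 1.196614
x=0.990000, p=1.196614: f=-0.001885 → p ← 1.196614 + 0.33·(-0.001885) = 1.195992
x=1.320000, p=1.195992: f=-0.000397 → p ← 1.195992 + 0.33·(-0.000397) = 1.195861
p(1.65) ≈ 1.1959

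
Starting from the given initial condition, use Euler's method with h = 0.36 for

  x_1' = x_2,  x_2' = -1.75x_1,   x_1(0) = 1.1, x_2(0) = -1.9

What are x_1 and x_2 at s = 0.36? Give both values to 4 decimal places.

Euler on (x_1,x_2): x_1_{n+1} = x_1_n + h·x_1', x_2_{n+1} = x_2_n + h·x_2'.
0.000000: (1.100000, -1.900000); f=(-1.900000, -1.925000) → (0.416000, -2.593000)
(x_1(0.36), x_2(0.36)) ≈ (0.4160, -2.5930)

0.4160, -2.5930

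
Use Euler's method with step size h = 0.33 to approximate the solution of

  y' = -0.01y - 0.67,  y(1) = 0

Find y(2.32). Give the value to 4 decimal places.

-0.8800

Euler: y_{n+1} = y_n + h·f(x_n, y_n).
x=1.000000, y=0.000000: f=-0.670000 → y ← 0.000000 + 0.33·(-0.670000) = -0.221100
x=1.330000, y=-0.221100: f=-0.667789 → y ← -0.221100 + 0.33·(-0.667789) = -0.441470
x=1.660000, y=-0.441470: f=-0.665585 → y ← -0.441470 + 0.33·(-0.665585) = -0.661114
x=1.990000, y=-0.661114: f=-0.663389 → y ← -0.661114 + 0.33·(-0.663389) = -0.880032
y(2.32) ≈ -0.8800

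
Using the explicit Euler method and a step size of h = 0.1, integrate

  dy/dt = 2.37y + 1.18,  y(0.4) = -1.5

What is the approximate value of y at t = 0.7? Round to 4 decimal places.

-2.3947

Euler: y_{n+1} = y_n + h·f(t_n, y_n).
t=0.400000, y=-1.500000: f=-2.375000 → y ← -1.500000 + 0.1·(-2.375000) = -1.737500
t=0.500000, y=-1.737500: f=-2.937875 → y ← -1.737500 + 0.1·(-2.937875) = -2.031288
t=0.600000, y=-2.031288: f=-3.634151 → y ← -2.031288 + 0.1·(-3.634151) = -2.394703
y(0.7) ≈ -2.3947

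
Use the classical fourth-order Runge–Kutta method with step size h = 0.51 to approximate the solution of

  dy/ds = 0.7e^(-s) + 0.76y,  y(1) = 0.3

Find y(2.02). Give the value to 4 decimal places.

RK4: k1 = f(s_n, y_n); k2 = f(s_n + h/2, y_n + (h/2)·k1); k3 = f(s_n + h/2, y_n + (h/2)·k2); k4 = f(s_n + h, y_n + h·k3); y_{n+1} = y_n + (h/6)·(k1 + 2k2 + 2k3 + k4).
s=1.000000, y=0.300000:
  k1 = f(1.000000, 0.300000) = 0.485516
  k2 = f(1.255000, 0.423806) = 0.521646
  k3 = f(1.255000, 0.433020) = 0.528648
  k4 = f(1.510000, 0.569611) = 0.587541
  y ← 0.300000 + (0.51/6)·(k1 + 2k2 + 2k3 + k4) = 0.569760
s=1.510000, y=0.569760:
  k1 = f(1.510000, 0.569760) = 0.587654
  k2 = f(1.765000, 0.719612) = 0.666736
  k3 = f(1.765000, 0.739777) = 0.682062
  k4 = f(2.020000, 0.917611) = 0.790243
  y ← 0.569760 + (0.51/6)·(k1 + 2k2 + 2k3 + k4) = 0.916177
y(2.02) ≈ 0.9162

0.9162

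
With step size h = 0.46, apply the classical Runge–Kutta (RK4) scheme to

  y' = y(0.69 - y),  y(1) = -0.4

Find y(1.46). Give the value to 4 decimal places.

-0.7008

RK4: k1 = f(x_n, y_n); k2 = f(x_n + h/2, y_n + (h/2)·k1); k3 = f(x_n + h/2, y_n + (h/2)·k2); k4 = f(x_n + h, y_n + h·k3); y_{n+1} = y_n + (h/6)·(k1 + 2k2 + 2k3 + k4).
x=1.000000, y=-0.400000:
  k1 = f(1.000000, -0.400000) = -0.436000
  k2 = f(1.230000, -0.500280) = -0.595473
  k3 = f(1.230000, -0.536959) = -0.658826
  k4 = f(1.460000, -0.703060) = -0.979405
  y ← -0.400000 + (0.46/6)·(k1 + 2k2 + 2k3 + k4) = -0.700840
y(1.46) ≈ -0.7008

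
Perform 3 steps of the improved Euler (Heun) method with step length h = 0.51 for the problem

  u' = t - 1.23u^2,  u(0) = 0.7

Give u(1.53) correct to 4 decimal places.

Heun: k1 = f(t_n, u_n); k2 = f(t_n + h, u_n + h·k1); u_{n+1} = u_n + (h/2)·(k1 + k2).
t=0.000000, u=0.700000:
  k1 = f(0.000000, 0.700000) = -0.602700
  k2 = f(0.510000, 0.392623) = 0.320392
  u ← 0.700000 + (0.51/2)·(-0.602700 + 0.320392) = 0.628011
t=0.510000, u=0.628011:
  k1 = f(0.510000, 0.628011) = 0.024890
  k2 = f(1.020000, 0.640705) = 0.515081
  u ← 0.628011 + (0.51/2)·(0.024890 + 0.515081) = 0.765704
t=1.020000, u=0.765704:
  k1 = f(1.020000, 0.765704) = 0.298848
  k2 = f(1.530000, 0.918116) = 0.493187
  u ← 0.765704 + (0.51/2)·(0.298848 + 0.493187) = 0.967673
u(1.53) ≈ 0.9677

0.9677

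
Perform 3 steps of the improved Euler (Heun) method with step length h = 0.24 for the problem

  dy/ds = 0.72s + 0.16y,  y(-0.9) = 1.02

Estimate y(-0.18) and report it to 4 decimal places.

Heun: k1 = f(s_n, y_n); k2 = f(s_n + h, y_n + h·k1); y_{n+1} = y_n + (h/2)·(k1 + k2).
s=-0.900000, y=1.020000:
  k1 = f(-0.900000, 1.020000) = -0.484800
  k2 = f(-0.660000, 0.903648) = -0.330616
  y ← 1.020000 + (0.24/2)·(-0.484800 + (-0.330616)) = 0.922150
s=-0.660000, y=0.922150:
  k1 = f(-0.660000, 0.922150) = -0.327656
  k2 = f(-0.420000, 0.843513) = -0.167438
  y ← 0.922150 + (0.24/2)·(-0.327656 + (-0.167438)) = 0.862739
s=-0.420000, y=0.862739:
  k1 = f(-0.420000, 0.862739) = -0.164362
  k2 = f(-0.180000, 0.823292) = 0.002127
  y ← 0.862739 + (0.24/2)·(-0.164362 + 0.002127) = 0.843271
y(-0.18) ≈ 0.8433

0.8433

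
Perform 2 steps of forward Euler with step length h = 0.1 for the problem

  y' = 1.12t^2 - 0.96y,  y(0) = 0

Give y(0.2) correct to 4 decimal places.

0.0011

Euler: y_{n+1} = y_n + h·f(t_n, y_n).
t=0.000000, y=0.000000: f=0.000000 → y ← 0.000000 + 0.1·0.000000 = 0.000000
t=0.100000, y=0.000000: f=0.011200 → y ← 0.000000 + 0.1·0.011200 = 0.001120
y(0.2) ≈ 0.0011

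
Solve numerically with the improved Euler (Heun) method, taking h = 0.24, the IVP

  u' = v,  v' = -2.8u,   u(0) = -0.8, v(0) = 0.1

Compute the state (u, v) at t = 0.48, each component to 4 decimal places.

-0.5030, 1.0569

Heun on (u,v): k1 = f(t_n, state_n); k2 = f(t_n + h, state_n + h·k1); state_{n+1} = state_n + (h/2)·(k1 + k2).
0.000000: (-0.800000, 0.100000)
  k1 = (0.100000, 2.240000)
  predictor → (-0.776000, 0.637600)
  k2 = (0.637600, 2.172800)
  → (-0.711488, 0.629536)
0.240000: (-0.711488, 0.629536)
  k1 = (0.629536, 1.992166)
  predictor → (-0.560399, 1.107656)
  k2 = (1.107656, 1.569118)
  → (-0.503025, 1.056890)
(u(0.48), v(0.48)) ≈ (-0.5030, 1.0569)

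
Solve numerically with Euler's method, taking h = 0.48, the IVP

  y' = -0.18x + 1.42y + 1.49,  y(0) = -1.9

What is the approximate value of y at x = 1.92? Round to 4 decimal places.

-8.2330

Euler: y_{n+1} = y_n + h·f(x_n, y_n).
x=0.000000, y=-1.900000: f=-1.208000 → y ← -1.900000 + 0.48·(-1.208000) = -2.479840
x=0.480000, y=-2.479840: f=-2.117773 → y ← -2.479840 + 0.48·(-2.117773) = -3.496371
x=0.960000, y=-3.496371: f=-3.647647 → y ← -3.496371 + 0.48·(-3.647647) = -5.247241
x=1.440000, y=-5.247241: f=-6.220283 → y ← -5.247241 + 0.48·(-6.220283) = -8.232977
y(1.92) ≈ -8.2330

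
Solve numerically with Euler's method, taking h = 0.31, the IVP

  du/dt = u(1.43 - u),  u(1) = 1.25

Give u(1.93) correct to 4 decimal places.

1.3924

Euler: u_{n+1} = u_n + h·f(t_n, u_n).
t=1.000000, u=1.250000: f=0.225000 → u ← 1.250000 + 0.31·0.225000 = 1.319750
t=1.310000, u=1.319750: f=0.145502 → u ← 1.319750 + 0.31·0.145502 = 1.364856
t=1.620000, u=1.364856: f=0.088912 → u ← 1.364856 + 0.31·0.088912 = 1.392419
u(1.93) ≈ 1.3924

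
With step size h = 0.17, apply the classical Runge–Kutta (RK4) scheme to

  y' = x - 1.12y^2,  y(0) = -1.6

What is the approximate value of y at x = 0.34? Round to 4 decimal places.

-3.9447

RK4: k1 = f(x_n, y_n); k2 = f(x_n + h/2, y_n + (h/2)·k1); k3 = f(x_n + h/2, y_n + (h/2)·k2); k4 = f(x_n + h, y_n + h·k3); y_{n+1} = y_n + (h/6)·(k1 + 2k2 + 2k3 + k4).
x=0.000000, y=-1.600000:
  k1 = f(0.000000, -1.600000) = -2.867200
  k2 = f(0.085000, -1.843712) = -3.722187
  k3 = f(0.085000, -1.916386) = -4.028239
  k4 = f(0.170000, -2.284801) = -5.676752
  y ← -1.600000 + (0.17/6)·(k1 + 2k2 + 2k3 + k4) = -2.281269
x=0.170000, y=-2.281269:
  k1 = f(0.170000, -2.281269) = -5.658693
  k2 = f(0.255000, -2.762258) = -8.290680
  k3 = f(0.255000, -2.985977) = -9.730987
  k4 = f(0.340000, -3.935537) = -17.007068
  y ← -2.281269 + (0.17/6)·(k1 + 2k2 + 2k3 + k4) = -3.944694
y(0.34) ≈ -3.9447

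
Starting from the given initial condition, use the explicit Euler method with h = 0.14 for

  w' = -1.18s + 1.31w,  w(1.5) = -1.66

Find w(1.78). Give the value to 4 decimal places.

-2.8889

Euler: w_{n+1} = w_n + h·f(s_n, w_n).
s=1.500000, w=-1.660000: f=-3.944600 → w ← -1.660000 + 0.14·(-3.944600) = -2.212244
s=1.640000, w=-2.212244: f=-4.833240 → w ← -2.212244 + 0.14·(-4.833240) = -2.888898
w(1.78) ≈ -2.8889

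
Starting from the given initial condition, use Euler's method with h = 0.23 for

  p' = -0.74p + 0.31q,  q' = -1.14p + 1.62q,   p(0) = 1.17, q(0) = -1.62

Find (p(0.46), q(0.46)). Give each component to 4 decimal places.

Euler on (p,q): p_{n+1} = p_n + h·p', q_{n+1} = q_n + h·q'.
0.000000: (1.170000, -1.620000); f=(-1.368000, -3.958200) → (0.855360, -2.530386)
0.230000: (0.855360, -2.530386); f=(-1.417386, -5.074336) → (0.529361, -3.697483)
(p(0.46), q(0.46)) ≈ (0.5294, -3.6975)

0.5294, -3.6975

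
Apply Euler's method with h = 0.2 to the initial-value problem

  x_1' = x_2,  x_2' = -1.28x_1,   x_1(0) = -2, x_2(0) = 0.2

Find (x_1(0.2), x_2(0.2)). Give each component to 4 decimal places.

Euler on (x_1,x_2): x_1_{n+1} = x_1_n + h·x_1', x_2_{n+1} = x_2_n + h·x_2'.
0.000000: (-2.000000, 0.200000); f=(0.200000, 2.560000) → (-1.960000, 0.712000)
(x_1(0.2), x_2(0.2)) ≈ (-1.9600, 0.7120)

-1.9600, 0.7120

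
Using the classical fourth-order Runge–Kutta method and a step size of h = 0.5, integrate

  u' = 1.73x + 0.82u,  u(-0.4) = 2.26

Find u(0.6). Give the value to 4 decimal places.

RK4: k1 = f(x_n, u_n); k2 = f(x_n + h/2, u_n + (h/2)·k1); k3 = f(x_n + h/2, u_n + (h/2)·k2); k4 = f(x_n + h, u_n + h·k3); u_{n+1} = u_n + (h/6)·(k1 + 2k2 + 2k3 + k4).
x=-0.400000, u=2.260000:
  k1 = f(-0.400000, 2.260000) = 1.161200
  k2 = f(-0.150000, 2.550300) = 1.831746
  k3 = f(-0.150000, 2.717936) = 1.969208
  k4 = f(0.100000, 3.244604) = 2.833575
  u ← 2.260000 + (0.5/6)·(k1 + 2k2 + 2k3 + k4) = 3.226390
x=0.100000, u=3.226390:
  k1 = f(0.100000, 3.226390) = 2.818640
  k2 = f(0.350000, 3.931050) = 3.828961
  k3 = f(0.350000, 4.183631) = 4.036077
  k4 = f(0.600000, 5.244429) = 5.338432
  u ← 3.226390 + (0.5/6)·(k1 + 2k2 + 2k3 + k4) = 5.216986
u(0.6) ≈ 5.2170

5.2170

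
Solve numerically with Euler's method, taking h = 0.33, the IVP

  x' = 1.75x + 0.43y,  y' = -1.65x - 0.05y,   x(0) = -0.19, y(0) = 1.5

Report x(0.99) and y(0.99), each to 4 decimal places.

0.3642, 1.5262

Euler on (x,y): x_{n+1} = x_n + h·x', y_{n+1} = y_n + h·y'.
0.000000: (-0.190000, 1.500000); f=(0.312500, 0.238500) → (-0.086875, 1.578705)
0.330000: (-0.086875, 1.578705); f=(0.526812, 0.064408) → (0.086973, 1.599960)
0.660000: (0.086973, 1.599960); f=(0.840185, -0.223503) → (0.364234, 1.526204)
(x(0.99), y(0.99)) ≈ (0.3642, 1.5262)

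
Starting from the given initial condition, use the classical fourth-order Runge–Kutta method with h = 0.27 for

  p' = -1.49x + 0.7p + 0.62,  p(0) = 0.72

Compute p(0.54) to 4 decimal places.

1.2102

RK4: k1 = f(x_n, p_n); k2 = f(x_n + h/2, p_n + (h/2)·k1); k3 = f(x_n + h/2, p_n + (h/2)·k2); k4 = f(x_n + h, p_n + h·k3); p_{n+1} = p_n + (h/6)·(k1 + 2k2 + 2k3 + k4).
x=0.000000, p=0.720000:
  k1 = f(0.000000, 0.720000) = 1.124000
  k2 = f(0.135000, 0.871740) = 1.029068
  k3 = f(0.135000, 0.858924) = 1.020097
  k4 = f(0.270000, 0.995426) = 0.914498
  p ← 0.720000 + (0.27/6)·(k1 + 2k2 + 2k3 + k4) = 0.996157
x=0.270000, p=0.996157:
  k1 = f(0.270000, 0.996157) = 0.915010
  k2 = f(0.405000, 1.119684) = 0.800329
  k3 = f(0.405000, 1.104202) = 0.789491
  k4 = f(0.540000, 1.209320) = 0.661924
  p ← 0.996157 + (0.27/6)·(k1 + 2k2 + 2k3 + k4) = 1.210203
p(0.54) ≈ 1.2102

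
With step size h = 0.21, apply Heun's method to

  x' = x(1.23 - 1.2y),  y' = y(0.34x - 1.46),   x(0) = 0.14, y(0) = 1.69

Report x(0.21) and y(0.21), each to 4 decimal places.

Heun on (x,y): k1 = f(t_n, state_n); k2 = f(t_n + h, state_n + h·k1); state_{n+1} = state_n + (h/2)·(k1 + k2).
0.000000: (0.140000, 1.690000)
  k1 = (-0.111720, -2.386956)
  predictor → (0.116539, 1.188739)
  k2 = (-0.022898, -1.688458)
  → (0.125865, 1.262082)
(x(0.21), y(0.21)) ≈ (0.1259, 1.2621)

0.1259, 1.2621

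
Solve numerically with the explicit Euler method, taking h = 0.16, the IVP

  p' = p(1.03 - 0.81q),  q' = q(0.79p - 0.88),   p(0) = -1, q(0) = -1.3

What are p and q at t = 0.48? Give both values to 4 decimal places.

-2.1471, -0.4225

Euler on (p,q): p_{n+1} = p_n + h·p', q_{n+1} = q_n + h·q'.
0.000000: (-1.000000, -1.300000); f=(-2.083000, 2.171000) → (-1.333280, -0.952640)
0.160000: (-1.333280, -0.952640); f=(-2.402088, 1.841731) → (-1.717614, -0.657963)
0.320000: (-1.717614, -0.657963); f=(-2.684545, 1.471808) → (-2.147141, -0.422474)
(p(0.48), q(0.48)) ≈ (-2.1471, -0.4225)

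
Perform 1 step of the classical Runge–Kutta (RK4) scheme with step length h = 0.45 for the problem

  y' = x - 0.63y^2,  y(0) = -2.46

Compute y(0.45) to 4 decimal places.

RK4: k1 = f(x_n, y_n); k2 = f(x_n + h/2, y_n + (h/2)·k1); k3 = f(x_n + h/2, y_n + (h/2)·k2); k4 = f(x_n + h, y_n + h·k3); y_{n+1} = y_n + (h/6)·(k1 + 2k2 + 2k3 + k4).
x=0.000000, y=-2.460000:
  k1 = f(0.000000, -2.460000) = -3.812508
  k2 = f(0.225000, -3.317814) = -6.709972
  k3 = f(0.225000, -3.969744) = -9.703085
  k4 = f(0.450000, -6.826388) = -28.907732
  y ← -2.460000 + (0.45/6)·(k1 + 2k2 + 2k3 + k4) = -7.375976
y(0.45) ≈ -7.3760

-7.3760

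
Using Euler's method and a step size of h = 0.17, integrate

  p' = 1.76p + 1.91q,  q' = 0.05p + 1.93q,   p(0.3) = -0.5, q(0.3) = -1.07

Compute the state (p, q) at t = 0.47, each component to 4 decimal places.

Euler on (p,q): p_{n+1} = p_n + h·p', q_{n+1} = q_n + h·q'.
0.300000: (-0.500000, -1.070000); f=(-2.923700, -2.090100) → (-0.997029, -1.425317)
(p(0.47), q(0.47)) ≈ (-0.9970, -1.4253)

-0.9970, -1.4253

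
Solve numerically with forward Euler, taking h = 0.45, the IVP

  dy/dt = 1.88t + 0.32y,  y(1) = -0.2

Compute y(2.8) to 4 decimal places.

Euler: y_{n+1} = y_n + h·f(t_n, y_n).
t=1.000000, y=-0.200000: f=1.816000 → y ← -0.200000 + 0.45·1.816000 = 0.617200
t=1.450000, y=0.617200: f=2.923504 → y ← 0.617200 + 0.45·2.923504 = 1.932777
t=1.900000, y=1.932777: f=4.190489 → y ← 1.932777 + 0.45·4.190489 = 3.818497
t=2.350000, y=3.818497: f=5.639919 → y ← 3.818497 + 0.45·5.639919 = 6.356460
y(2.8) ≈ 6.3565

6.3565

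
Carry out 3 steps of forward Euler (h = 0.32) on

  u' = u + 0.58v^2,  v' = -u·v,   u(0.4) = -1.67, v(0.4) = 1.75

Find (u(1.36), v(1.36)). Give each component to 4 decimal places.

2.0221, 5.1661

Euler on (u,v): u_{n+1} = u_n + h·u', v_{n+1} = v_n + h·v'.
0.400000: (-1.670000, 1.750000); f=(0.106250, 2.922500) → (-1.636000, 2.685200)
0.720000: (-1.636000, 2.685200); f=(2.545973, 4.392987) → (-0.821288, 4.090956)
1.040000: (-0.821288, 4.090956); f=(8.885545, 3.359855) → (2.022086, 5.166110)
(u(1.36), v(1.36)) ≈ (2.0221, 5.1661)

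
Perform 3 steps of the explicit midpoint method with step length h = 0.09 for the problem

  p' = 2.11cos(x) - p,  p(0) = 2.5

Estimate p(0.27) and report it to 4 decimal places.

Midpoint: k1 = f(x_n, p_n); k2 = f(x_n + h/2, p_n + (h/2)·k1); p_{n+1} = p_n + h·k2.
x=0.000000, p=2.500000:
  k1 = f(0.000000, 2.500000) = -0.390000
  k2 = f(0.045000, 2.482450) = -0.374586
  p ← 2.500000 + 0.09·(-0.374586) = 2.466287
x=0.090000, p=2.466287:
  k1 = f(0.090000, 2.466287) = -0.364827
  k2 = f(0.135000, 2.449870) = -0.359068
  p ← 2.466287 + 0.09·(-0.359068) = 2.433971
x=0.180000, p=2.433971:
  k1 = f(0.180000, 2.433971) = -0.358061
  k2 = f(0.225000, 2.417858) = -0.361043
  p ← 2.433971 + 0.09·(-0.361043) = 2.401477
p(0.27) ≈ 2.4015

2.4015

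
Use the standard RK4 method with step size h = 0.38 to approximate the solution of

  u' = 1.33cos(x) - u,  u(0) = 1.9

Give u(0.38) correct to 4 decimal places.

1.7088

RK4: k1 = f(x_n, u_n); k2 = f(x_n + h/2, u_n + (h/2)·k1); k3 = f(x_n + h/2, u_n + (h/2)·k2); k4 = f(x_n + h, u_n + h·k3); u_{n+1} = u_n + (h/6)·(k1 + 2k2 + 2k3 + k4).
x=0.000000, u=1.900000:
  k1 = f(0.000000, 1.900000) = -0.570000
  k2 = f(0.190000, 1.791700) = -0.485634
  k3 = f(0.190000, 1.807729) = -0.501664
  k4 = f(0.380000, 1.709368) = -0.474244
  u ← 1.900000 + (0.38/6)·(k1 + 2k2 + 2k3 + k4) = 1.708807
u(0.38) ≈ 1.7088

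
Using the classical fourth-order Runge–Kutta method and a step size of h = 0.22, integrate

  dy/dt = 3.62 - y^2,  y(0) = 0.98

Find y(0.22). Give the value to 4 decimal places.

RK4: k1 = f(t_n, y_n); k2 = f(t_n + h/2, y_n + (h/2)·k1); k3 = f(t_n + h/2, y_n + (h/2)·k2); k4 = f(t_n + h, y_n + h·k3); y_{n+1} = y_n + (h/6)·(k1 + 2k2 + 2k3 + k4).
t=0.000000, y=0.980000:
  k1 = f(0.000000, 0.980000) = 2.659600
  k2 = f(0.110000, 1.272556) = 2.000601
  k3 = f(0.110000, 1.200066) = 2.179841
  k4 = f(0.220000, 1.459565) = 1.489670
  y ← 0.980000 + (0.22/6)·(k1 + 2k2 + 2k3 + k4) = 1.438706
y(0.22) ≈ 1.4387

1.4387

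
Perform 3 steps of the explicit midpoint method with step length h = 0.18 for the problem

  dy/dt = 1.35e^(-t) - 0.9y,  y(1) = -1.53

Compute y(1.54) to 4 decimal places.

Midpoint: k1 = f(t_n, y_n); k2 = f(t_n + h/2, y_n + (h/2)·k1); y_{n+1} = y_n + h·k2.
t=1.000000, y=-1.530000:
  k1 = f(1.000000, -1.530000) = 1.873637
  k2 = f(1.090000, -1.361373) = 1.679128
  y ← -1.530000 + 0.18·1.679128 = -1.227757
t=1.180000, y=-1.227757:
  k1 = f(1.180000, -1.227757) = 1.519808
  k2 = f(1.270000, -1.090974) = 1.361000
  y ← -1.227757 + 0.18·1.361000 = -0.982777
t=1.360000, y=-0.982777:
  k1 = f(1.360000, -0.982777) = 1.230991
  k2 = f(1.450000, -0.871988) = 1.101459
  y ← -0.982777 + 0.18·1.101459 = -0.784514
y(1.54) ≈ -0.7845

-0.7845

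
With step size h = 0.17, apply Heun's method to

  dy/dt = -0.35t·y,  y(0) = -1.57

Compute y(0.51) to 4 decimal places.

-1.5001

Heun: k1 = f(t_n, y_n); k2 = f(t_n + h, y_n + h·k1); y_{n+1} = y_n + (h/2)·(k1 + k2).
t=0.000000, y=-1.570000:
  k1 = f(0.000000, -1.570000) = 0.000000
  k2 = f(0.170000, -1.570000) = 0.093415
  y ← -1.570000 + (0.17/2)·(0.000000 + 0.093415) = -1.562060
t=0.170000, y=-1.562060:
  k1 = f(0.170000, -1.562060) = 0.092943
  k2 = f(0.340000, -1.546259) = 0.184005
  y ← -1.562060 + (0.17/2)·(0.092943 + 0.184005) = -1.538519
t=0.340000, y=-1.538519:
  k1 = f(0.340000, -1.538519) = 0.183084
  k2 = f(0.510000, -1.507395) = 0.269070
  y ← -1.538519 + (0.17/2)·(0.183084 + 0.269070) = -1.500086
y(0.51) ≈ -1.5001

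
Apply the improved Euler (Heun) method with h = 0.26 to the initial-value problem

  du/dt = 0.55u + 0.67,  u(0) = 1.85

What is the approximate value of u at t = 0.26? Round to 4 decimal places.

2.3201

Heun: k1 = f(t_n, u_n); k2 = f(t_n + h, u_n + h·k1); u_{n+1} = u_n + (h/2)·(k1 + k2).
t=0.000000, u=1.850000:
  k1 = f(0.000000, 1.850000) = 1.687500
  k2 = f(0.260000, 2.288750) = 1.928813
  u ← 1.850000 + (0.26/2)·(1.687500 + 1.928813) = 2.320121
u(0.26) ≈ 2.3201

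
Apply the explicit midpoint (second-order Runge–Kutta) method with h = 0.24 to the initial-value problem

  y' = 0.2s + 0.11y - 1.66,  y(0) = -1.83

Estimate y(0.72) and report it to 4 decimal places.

-3.1714

Midpoint: k1 = f(s_n, y_n); k2 = f(s_n + h/2, y_n + (h/2)·k1); y_{n+1} = y_n + h·k2.
s=0.000000, y=-1.830000:
  k1 = f(0.000000, -1.830000) = -1.861300
  k2 = f(0.120000, -2.053356) = -1.861869
  y ← -1.830000 + 0.24·(-1.861869) = -2.276849
s=0.240000, y=-2.276849:
  k1 = f(0.240000, -2.276849) = -1.862453
  k2 = f(0.360000, -2.500343) = -1.863038
  y ← -2.276849 + 0.24·(-1.863038) = -2.723978
s=0.480000, y=-2.723978:
  k1 = f(0.480000, -2.723978) = -1.863638
  k2 = f(0.600000, -2.947614) = -1.864238
  y ← -2.723978 + 0.24·(-1.864238) = -3.171395
y(0.72) ≈ -3.1714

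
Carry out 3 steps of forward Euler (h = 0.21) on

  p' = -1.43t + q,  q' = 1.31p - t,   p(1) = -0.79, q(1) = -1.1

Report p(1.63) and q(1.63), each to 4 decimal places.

-2.8823, -2.9948

Euler on (p,q): p_{n+1} = p_n + h·p', q_{n+1} = q_n + h·q'.
1.000000: (-0.790000, -1.100000); f=(-2.530000, -2.034900) → (-1.321300, -1.527329)
1.210000: (-1.321300, -1.527329); f=(-3.257629, -2.940903) → (-2.005402, -2.144919)
1.420000: (-2.005402, -2.144919); f=(-4.175519, -4.047077) → (-2.882261, -2.994805)
(p(1.63), q(1.63)) ≈ (-2.8823, -2.9948)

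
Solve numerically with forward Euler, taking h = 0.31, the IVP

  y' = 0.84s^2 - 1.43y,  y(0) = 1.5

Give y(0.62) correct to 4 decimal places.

0.4899

Euler: y_{n+1} = y_n + h·f(s_n, y_n).
s=0.000000, y=1.500000: f=-2.145000 → y ← 1.500000 + 0.31·(-2.145000) = 0.835050
s=0.310000, y=0.835050: f=-1.113397 → y ← 0.835050 + 0.31·(-1.113397) = 0.489897
y(0.62) ≈ 0.4899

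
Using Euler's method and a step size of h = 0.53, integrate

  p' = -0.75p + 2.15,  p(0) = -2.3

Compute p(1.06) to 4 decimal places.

0.9911

Euler: p_{n+1} = p_n + h·f(x_n, p_n).
x=0.000000, p=-2.300000: f=3.875000 → p ← -2.300000 + 0.53·3.875000 = -0.246250
x=0.530000, p=-0.246250: f=2.334687 → p ← -0.246250 + 0.53·2.334687 = 0.991134
p(1.06) ≈ 0.9911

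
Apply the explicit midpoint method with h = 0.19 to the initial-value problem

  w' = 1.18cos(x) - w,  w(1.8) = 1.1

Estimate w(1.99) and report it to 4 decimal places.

Midpoint: k1 = f(x_n, w_n); k2 = f(x_n + h/2, w_n + (h/2)·k1); w_{n+1} = w_n + h·k2.
x=1.800000, w=1.100000:
  k1 = f(1.800000, 1.100000) = -1.368098
  k2 = f(1.895000, 0.970031) = -1.345924
  w ← 1.100000 + 0.19·(-1.345924) = 0.844274
w(1.99) ≈ 0.8443

0.8443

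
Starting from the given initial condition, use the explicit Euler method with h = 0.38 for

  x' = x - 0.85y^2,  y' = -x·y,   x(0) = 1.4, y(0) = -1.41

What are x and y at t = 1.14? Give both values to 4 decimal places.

Euler on (x,y): x_{n+1} = x_n + h·x', y_{n+1} = y_n + h·y'.
0.000000: (1.400000, -1.410000); f=(-0.289885, 1.974000) → (1.289844, -0.659880)
0.380000: (1.289844, -0.659880); f=(0.919718, 0.851142) → (1.639337, -0.336446)
0.760000: (1.639337, -0.336446); f=(1.543120, 0.551548) → (2.225722, -0.126858)
(x(1.14), y(1.14)) ≈ (2.2257, -0.1269)

2.2257, -0.1269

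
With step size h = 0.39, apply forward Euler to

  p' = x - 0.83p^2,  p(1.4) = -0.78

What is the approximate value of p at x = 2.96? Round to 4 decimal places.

1.6933

Euler: p_{n+1} = p_n + h·f(x_n, p_n).
x=1.400000, p=-0.780000: f=0.895028 → p ← -0.780000 + 0.39·0.895028 = -0.430939
x=1.790000, p=-0.430939: f=1.635862 → p ← -0.430939 + 0.39·1.635862 = 0.207047
x=2.180000, p=0.207047: f=2.144419 → p ← 0.207047 + 0.39·2.144419 = 1.043371
x=2.570000, p=1.043371: f=1.666444 → p ← 1.043371 + 0.39·1.666444 = 1.693284
p(2.96) ≈ 1.6933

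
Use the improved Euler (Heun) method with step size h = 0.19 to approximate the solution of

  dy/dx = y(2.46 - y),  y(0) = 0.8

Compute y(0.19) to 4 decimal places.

Heun: k1 = f(x_n, y_n); k2 = f(x_n + h, y_n + h·k1); y_{n+1} = y_n + (h/2)·(k1 + k2).
x=0.000000, y=0.800000:
  k1 = f(0.000000, 0.800000) = 1.328000
  k2 = f(0.190000, 1.052320) = 1.481330
  y ← 0.800000 + (0.19/2)·(1.328000 + 1.481330) = 1.066886
y(0.19) ≈ 1.0669

1.0669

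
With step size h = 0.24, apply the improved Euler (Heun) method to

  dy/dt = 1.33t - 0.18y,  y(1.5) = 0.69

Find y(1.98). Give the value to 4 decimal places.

Heun: k1 = f(t_n, y_n); k2 = f(t_n + h, y_n + h·k1); y_{n+1} = y_n + (h/2)·(k1 + k2).
t=1.500000, y=0.690000:
  k1 = f(1.500000, 0.690000) = 1.870800
  k2 = f(1.740000, 1.138992) = 2.109181
  y ← 0.690000 + (0.24/2)·(1.870800 + 2.109181) = 1.167598
t=1.740000, y=1.167598:
  k1 = f(1.740000, 1.167598) = 2.104032
  k2 = f(1.980000, 1.672566) = 2.332338
  y ← 1.167598 + (0.24/2)·(2.104032 + 2.332338) = 1.699962
y(1.98) ≈ 1.7000

1.7000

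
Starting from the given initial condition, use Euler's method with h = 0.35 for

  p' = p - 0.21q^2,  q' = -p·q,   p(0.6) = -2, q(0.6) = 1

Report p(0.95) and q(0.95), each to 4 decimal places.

Euler on (p,q): p_{n+1} = p_n + h·p', q_{n+1} = q_n + h·q'.
0.600000: (-2.000000, 1.000000); f=(-2.210000, 2.000000) → (-2.773500, 1.700000)
(p(0.95), q(0.95)) ≈ (-2.7735, 1.7000)

-2.7735, 1.7000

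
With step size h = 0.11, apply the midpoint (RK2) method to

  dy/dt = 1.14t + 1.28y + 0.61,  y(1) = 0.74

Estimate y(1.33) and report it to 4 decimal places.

1.9140

Midpoint: k1 = f(t_n, y_n); k2 = f(t_n + h/2, y_n + (h/2)·k1); y_{n+1} = y_n + h·k2.
t=1.000000, y=0.740000:
  k1 = f(1.000000, 0.740000) = 2.697200
  k2 = f(1.055000, 0.888346) = 2.949783
  y ← 0.740000 + 0.11·2.949783 = 1.064476
t=1.110000, y=1.064476:
  k1 = f(1.110000, 1.064476) = 3.237929
  k2 = f(1.165000, 1.242562) = 3.528580
  y ← 1.064476 + 0.11·3.528580 = 1.452620
t=1.220000, y=1.452620:
  k1 = f(1.220000, 1.452620) = 3.860153
  k2 = f(1.275000, 1.664928) = 4.194608
  y ← 1.452620 + 0.11·4.194608 = 1.914027
y(1.33) ≈ 1.9140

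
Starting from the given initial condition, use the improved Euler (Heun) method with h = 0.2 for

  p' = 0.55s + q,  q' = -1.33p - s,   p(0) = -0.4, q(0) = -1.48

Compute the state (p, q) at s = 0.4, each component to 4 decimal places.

Heun on (p,q): k1 = f(s_n, state_n); k2 = f(s_n + h, state_n + h·k1); state_{n+1} = state_n + (h/2)·(k1 + k2).
0.000000: (-0.400000, -1.480000)
  k1 = (-1.480000, 0.532000)
  predictor → (-0.696000, -1.373600)
  k2 = (-1.263600, 0.725680)
  → (-0.674360, -1.354232)
0.200000: (-0.674360, -1.354232)
  k1 = (-1.244232, 0.696899)
  predictor → (-0.923206, -1.214852)
  k2 = (-0.994852, 0.827865)
  → (-0.898268, -1.201756)
(p(0.4), q(0.4)) ≈ (-0.8983, -1.2018)

-0.8983, -1.2018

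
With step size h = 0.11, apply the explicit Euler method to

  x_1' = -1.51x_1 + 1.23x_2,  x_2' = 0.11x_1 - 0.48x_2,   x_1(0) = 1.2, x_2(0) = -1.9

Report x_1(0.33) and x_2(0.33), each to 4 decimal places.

Euler on (x_1,x_2): x_1_{n+1} = x_1_n + h·x_1', x_2_{n+1} = x_2_n + h·x_2'.
0.000000: (1.200000, -1.900000); f=(-4.149000, 1.044000) → (0.743610, -1.785160)
0.110000: (0.743610, -1.785160); f=(-3.318598, 0.938674) → (0.378564, -1.681906)
0.220000: (0.378564, -1.681906); f=(-2.640376, 0.848957) → (0.088123, -1.588521)
(x_1(0.33), x_2(0.33)) ≈ (0.0881, -1.5885)

0.0881, -1.5885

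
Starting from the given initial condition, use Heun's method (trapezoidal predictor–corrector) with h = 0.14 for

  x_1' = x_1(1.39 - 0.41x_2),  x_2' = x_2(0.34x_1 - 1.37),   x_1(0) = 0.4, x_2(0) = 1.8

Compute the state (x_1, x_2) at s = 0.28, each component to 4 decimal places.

Heun on (x_1,x_2): k1 = f(s_n, state_n); k2 = f(s_n + h, state_n + h·k1); state_{n+1} = state_n + (h/2)·(k1 + k2).
0.000000: (0.400000, 1.800000)
  k1 = (0.260800, -2.221200)
  predictor → (0.436512, 1.489032)
  k2 = (0.340260, -1.818981)
  → (0.442074, 1.517187)
0.140000: (0.442074, 1.517187)
  k1 = (0.339492, -1.850506)
  predictor → (0.489603, 1.258117)
  k2 = (0.427997, -1.514187)
  → (0.495798, 1.281659)
(x_1(0.28), x_2(0.28)) ≈ (0.4958, 1.2817)

0.4958, 1.2817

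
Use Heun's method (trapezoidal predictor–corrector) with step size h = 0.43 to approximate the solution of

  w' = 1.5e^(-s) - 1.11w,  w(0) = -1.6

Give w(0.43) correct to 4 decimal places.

Heun: k1 = f(s_n, w_n); k2 = f(s_n + h, w_n + h·k1); w_{n+1} = w_n + (h/2)·(k1 + k2).
s=0.000000, w=-1.600000:
  k1 = f(0.000000, -1.600000) = 3.276000
  k2 = f(0.430000, -0.191320) = 1.188129
  w ← -1.600000 + (0.43/2)·(3.276000 + 1.188129) = -0.640212
w(0.43) ≈ -0.6402

-0.6402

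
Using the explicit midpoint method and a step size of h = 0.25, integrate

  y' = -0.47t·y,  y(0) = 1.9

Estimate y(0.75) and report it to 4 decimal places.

1.6632

Midpoint: k1 = f(t_n, y_n); k2 = f(t_n + h/2, y_n + (h/2)·k1); y_{n+1} = y_n + h·k2.
t=0.000000, y=1.900000:
  k1 = f(0.000000, 1.900000) = 0.000000
  k2 = f(0.125000, 1.900000) = -0.111625
  y ← 1.900000 + 0.25·(-0.111625) = 1.872094
t=0.250000, y=1.872094:
  k1 = f(0.250000, 1.872094) = -0.219971
  k2 = f(0.375000, 1.844597) = -0.325110
  y ← 1.872094 + 0.25·(-0.325110) = 1.790816
t=0.500000, y=1.790816:
  k1 = f(0.500000, 1.790816) = -0.420842
  k2 = f(0.625000, 1.738211) = -0.510599
  y ← 1.790816 + 0.25·(-0.510599) = 1.663166
y(0.75) ≈ 1.6632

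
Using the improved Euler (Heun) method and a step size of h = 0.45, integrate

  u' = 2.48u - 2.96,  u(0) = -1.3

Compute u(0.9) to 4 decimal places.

Heun: k1 = f(x_n, u_n); k2 = f(x_n + h, u_n + h·k1); u_{n+1} = u_n + (h/2)·(k1 + k2).
x=0.000000, u=-1.300000:
  k1 = f(0.000000, -1.300000) = -6.184000
  k2 = f(0.450000, -4.082800) = -13.085344
  u ← -1.300000 + (0.45/2)·(-6.184000 + (-13.085344)) = -5.635602
x=0.450000, u=-5.635602:
  k1 = f(0.450000, -5.635602) = -16.936294
  k2 = f(0.900000, -13.256935) = -35.837198
  u ← -5.635602 + (0.45/2)·(-16.936294 + (-35.837198)) = -17.509638
u(0.9) ≈ -17.5096

-17.5096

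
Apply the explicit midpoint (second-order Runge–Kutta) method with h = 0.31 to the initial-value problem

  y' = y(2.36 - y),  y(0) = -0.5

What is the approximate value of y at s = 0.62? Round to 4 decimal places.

-3.5921

Midpoint: k1 = f(s_n, y_n); k2 = f(s_n + h/2, y_n + (h/2)·k1); y_{n+1} = y_n + h·k2.
s=0.000000, y=-0.500000:
  k1 = f(0.000000, -0.500000) = -1.430000
  k2 = f(0.155000, -0.721650) = -2.223873
  y ← -0.500000 + 0.31·(-2.223873) = -1.189401
s=0.310000, y=-1.189401:
  k1 = f(0.310000, -1.189401) = -4.221659
  k2 = f(0.465000, -1.843758) = -7.750711
  y ← -1.189401 + 0.31·(-7.750711) = -3.592121
y(0.62) ≈ -3.5921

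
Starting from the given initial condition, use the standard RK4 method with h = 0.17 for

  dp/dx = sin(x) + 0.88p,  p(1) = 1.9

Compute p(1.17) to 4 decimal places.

RK4: k1 = f(x_n, p_n); k2 = f(x_n + h/2, p_n + (h/2)·k1); k3 = f(x_n + h/2, p_n + (h/2)·k2); k4 = f(x_n + h, p_n + h·k3); p_{n+1} = p_n + (h/6)·(k1 + 2k2 + 2k3 + k4).
x=1.000000, p=1.900000:
  k1 = f(1.000000, 1.900000) = 2.513471
  k2 = f(1.085000, 2.113645) = 2.744311
  k3 = f(1.085000, 2.133266) = 2.761578
  k4 = f(1.170000, 2.369468) = 3.005883
  p ← 1.900000 + (0.17/6)·(k1 + 2k2 + 2k3 + k4) = 2.368382
p(1.17) ≈ 2.3684

2.3684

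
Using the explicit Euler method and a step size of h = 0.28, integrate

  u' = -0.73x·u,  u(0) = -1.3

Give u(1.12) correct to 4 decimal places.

-0.8990

Euler: u_{n+1} = u_n + h·f(x_n, u_n).
x=0.000000, u=-1.300000: f=0.000000 → u ← -1.300000 + 0.28·0.000000 = -1.300000
x=0.280000, u=-1.300000: f=0.265720 → u ← -1.300000 + 0.28·0.265720 = -1.225598
x=0.560000, u=-1.225598: f=0.501025 → u ← -1.225598 + 0.28·0.501025 = -1.085312
x=0.840000, u=-1.085312: f=0.665513 → u ← -1.085312 + 0.28·0.665513 = -0.898968
u(1.12) ≈ -0.8990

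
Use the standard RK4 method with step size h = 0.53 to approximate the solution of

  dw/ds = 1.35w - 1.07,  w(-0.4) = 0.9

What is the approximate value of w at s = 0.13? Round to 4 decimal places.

RK4: k1 = f(s_n, w_n); k2 = f(s_n + h/2, w_n + (h/2)·k1); k3 = f(s_n + h/2, w_n + (h/2)·k2); k4 = f(s_n + h, w_n + h·k3); w_{n+1} = w_n + (h/6)·(k1 + 2k2 + 2k3 + k4).
s=-0.400000, w=0.900000:
  k1 = f(-0.400000, 0.900000) = 0.145000
  k2 = f(-0.135000, 0.938425) = 0.196874
  k3 = f(-0.135000, 0.952172) = 0.215432
  k4 = f(0.130000, 1.014179) = 0.299141
  w ← 0.900000 + (0.53/6)·(k1 + 2k2 + 2k3 + k4) = 1.012073
w(0.13) ≈ 1.0121

1.0121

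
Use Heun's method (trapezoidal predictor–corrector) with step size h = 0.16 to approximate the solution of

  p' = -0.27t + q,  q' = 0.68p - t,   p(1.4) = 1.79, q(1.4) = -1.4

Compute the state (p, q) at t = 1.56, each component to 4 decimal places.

1.4997, -1.4575

Heun on (p,q): k1 = f(t_n, state_n); k2 = f(t_n + h, state_n + h·k1); state_{n+1} = state_n + (h/2)·(k1 + k2).
1.400000: (1.790000, -1.400000)
  k1 = (-1.778000, -0.182800)
  predictor → (1.505520, -1.429248)
  k2 = (-1.850448, -0.536246)
  → (1.499724, -1.457524)
(p(1.56), q(1.56)) ≈ (1.4997, -1.4575)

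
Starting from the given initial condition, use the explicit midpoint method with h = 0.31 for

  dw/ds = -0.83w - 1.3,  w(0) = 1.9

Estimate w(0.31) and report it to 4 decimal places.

1.1229

Midpoint: k1 = f(s_n, w_n); k2 = f(s_n + h/2, w_n + (h/2)·k1); w_{n+1} = w_n + h·k2.
s=0.000000, w=1.900000:
  k1 = f(0.000000, 1.900000) = -2.877000
  k2 = f(0.155000, 1.454065) = -2.506874
  w ← 1.900000 + 0.31·(-2.506874) = 1.122869
w(0.31) ≈ 1.1229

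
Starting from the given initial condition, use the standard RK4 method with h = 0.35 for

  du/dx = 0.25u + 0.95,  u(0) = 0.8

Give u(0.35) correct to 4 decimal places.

1.2206

RK4: k1 = f(x_n, u_n); k2 = f(x_n + h/2, u_n + (h/2)·k1); k3 = f(x_n + h/2, u_n + (h/2)·k2); k4 = f(x_n + h, u_n + h·k3); u_{n+1} = u_n + (h/6)·(k1 + 2k2 + 2k3 + k4).
x=0.000000, u=0.800000:
  k1 = f(0.000000, 0.800000) = 1.150000
  k2 = f(0.175000, 1.001250) = 1.200312
  k3 = f(0.175000, 1.010055) = 1.202514
  k4 = f(0.350000, 1.220880) = 1.255220
  u ← 0.800000 + (0.35/6)·(k1 + 2k2 + 2k3 + k4) = 1.220634
u(0.35) ≈ 1.2206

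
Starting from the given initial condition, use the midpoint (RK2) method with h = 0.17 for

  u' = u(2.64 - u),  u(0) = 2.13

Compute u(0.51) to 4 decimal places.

Midpoint: k1 = f(s_n, u_n); k2 = f(s_n + h/2, u_n + (h/2)·k1); u_{n+1} = u_n + h·k2.
s=0.000000, u=2.130000:
  k1 = f(0.000000, 2.130000) = 1.086300
  k2 = f(0.085000, 2.222335) = 0.928191
  u ← 2.130000 + 0.17·0.928191 = 2.287792
s=0.170000, u=2.287792:
  k1 = f(0.170000, 2.287792) = 0.805778
  k2 = f(0.255000, 2.356284) = 0.668516
  u ← 2.287792 + 0.17·0.668516 = 2.401440
s=0.340000, u=2.401440:
  k1 = f(0.340000, 2.401440) = 0.572887
  k2 = f(0.425000, 2.450136) = 0.465194
  u ← 2.401440 + 0.17·0.465194 = 2.480523
u(0.51) ≈ 2.4805

2.4805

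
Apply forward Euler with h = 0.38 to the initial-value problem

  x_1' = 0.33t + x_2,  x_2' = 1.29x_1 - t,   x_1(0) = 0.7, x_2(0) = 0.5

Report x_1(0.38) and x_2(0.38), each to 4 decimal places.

Euler on (x_1,x_2): x_1_{n+1} = x_1_n + h·x_1', x_2_{n+1} = x_2_n + h·x_2'.
0.000000: (0.700000, 0.500000); f=(0.500000, 0.903000) → (0.890000, 0.843140)
(x_1(0.38), x_2(0.38)) ≈ (0.8900, 0.8431)

0.8900, 0.8431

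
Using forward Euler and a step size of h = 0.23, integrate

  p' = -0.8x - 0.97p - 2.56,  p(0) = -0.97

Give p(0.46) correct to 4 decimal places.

Euler: p_{n+1} = p_n + h·f(x_n, p_n).
x=0.000000, p=-0.970000: f=-1.619100 → p ← -0.970000 + 0.23·(-1.619100) = -1.342393
x=0.230000, p=-1.342393: f=-1.441879 → p ← -1.342393 + 0.23·(-1.441879) = -1.674025
p(0.46) ≈ -1.6740

-1.6740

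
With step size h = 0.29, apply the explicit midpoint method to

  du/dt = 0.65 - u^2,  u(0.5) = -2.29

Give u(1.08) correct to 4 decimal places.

-21.4524

Midpoint: k1 = f(t_n, u_n); k2 = f(t_n + h/2, u_n + (h/2)·k1); u_{n+1} = u_n + h·k2.
t=0.500000, u=-2.290000:
  k1 = f(0.500000, -2.290000) = -4.594100
  k2 = f(0.645000, -2.956144) = -8.088790
  u ← -2.290000 + 0.29·(-8.088790) = -4.635749
t=0.790000, u=-4.635749:
  k1 = f(0.790000, -4.635749) = -20.840171
  k2 = f(0.935000, -7.657574) = -57.988438
  u ← -4.635749 + 0.29·(-57.988438) = -21.452396
u(1.08) ≈ -21.4524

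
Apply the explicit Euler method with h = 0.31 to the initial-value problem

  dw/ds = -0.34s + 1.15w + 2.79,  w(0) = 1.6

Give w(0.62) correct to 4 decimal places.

4.9496

Euler: w_{n+1} = w_n + h·f(s_n, w_n).
s=0.000000, w=1.600000: f=4.630000 → w ← 1.600000 + 0.31·4.630000 = 3.035300
s=0.310000, w=3.035300: f=6.175195 → w ← 3.035300 + 0.31·6.175195 = 4.949610
w(0.62) ≈ 4.9496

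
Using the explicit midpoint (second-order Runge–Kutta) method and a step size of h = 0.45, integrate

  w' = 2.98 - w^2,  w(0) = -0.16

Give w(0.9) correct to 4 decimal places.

Midpoint: k1 = f(s_n, w_n); k2 = f(s_n + h/2, w_n + (h/2)·k1); w_{n+1} = w_n + h·k2.
s=0.000000, w=-0.160000:
  k1 = f(0.000000, -0.160000) = 2.954400
  k2 = f(0.225000, 0.504740) = 2.725238
  w ← -0.160000 + 0.45·2.725238 = 1.066357
s=0.450000, w=1.066357:
  k1 = f(0.450000, 1.066357) = 1.842883
  k2 = f(0.675000, 1.481006) = 0.786623
  w ← 1.066357 + 0.45·0.786623 = 1.420337
w(0.9) ≈ 1.4203

1.4203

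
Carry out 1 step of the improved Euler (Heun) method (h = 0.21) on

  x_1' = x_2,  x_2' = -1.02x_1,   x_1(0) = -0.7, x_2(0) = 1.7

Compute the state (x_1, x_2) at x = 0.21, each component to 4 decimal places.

-0.3273, 1.8117

Heun on (x_1,x_2): k1 = f(x_n, state_n); k2 = f(x_n + h, state_n + h·k1); state_{n+1} = state_n + (h/2)·(k1 + k2).
0.000000: (-0.700000, 1.700000)
  k1 = (1.700000, 0.714000)
  predictor → (-0.343000, 1.849940)
  k2 = (1.849940, 0.349860)
  → (-0.327256, 1.811705)
(x_1(0.21), x_2(0.21)) ≈ (-0.3273, 1.8117)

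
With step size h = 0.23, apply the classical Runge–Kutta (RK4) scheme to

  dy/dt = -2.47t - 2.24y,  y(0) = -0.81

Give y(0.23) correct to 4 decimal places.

-0.5397

RK4: k1 = f(t_n, y_n); k2 = f(t_n + h/2, y_n + (h/2)·k1); k3 = f(t_n + h/2, y_n + (h/2)·k2); k4 = f(t_n + h, y_n + h·k3); y_{n+1} = y_n + (h/6)·(k1 + 2k2 + 2k3 + k4).
t=0.000000, y=-0.810000:
  k1 = f(0.000000, -0.810000) = 1.814400
  k2 = f(0.115000, -0.601344) = 1.062961
  k3 = f(0.115000, -0.687760) = 1.256531
  k4 = f(0.230000, -0.520998) = 0.598935
  y ← -0.810000 + (0.23/6)·(k1 + 2k2 + 2k3 + k4) = -0.539661
y(0.23) ≈ -0.5397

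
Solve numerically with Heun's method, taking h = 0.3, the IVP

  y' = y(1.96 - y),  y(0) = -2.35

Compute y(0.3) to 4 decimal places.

Heun: k1 = f(t_n, y_n); k2 = f(t_n + h, y_n + h·k1); y_{n+1} = y_n + (h/2)·(k1 + k2).
t=0.000000, y=-2.350000:
  k1 = f(0.000000, -2.350000) = -10.128500
  k2 = f(0.300000, -5.388550) = -39.598029
  y ← -2.350000 + (0.3/2)·(-10.128500 + (-39.598029)) = -9.808979
y(0.3) ≈ -9.8090

-9.8090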